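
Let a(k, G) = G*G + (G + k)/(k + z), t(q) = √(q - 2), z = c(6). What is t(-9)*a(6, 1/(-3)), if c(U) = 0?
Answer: 19*I*√11/18 ≈ 3.5009*I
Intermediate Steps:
z = 0
t(q) = √(-2 + q)
a(k, G) = G² + (G + k)/k (a(k, G) = G*G + (G + k)/(k + 0) = G² + (G + k)/k)
t(-9)*a(6, 1/(-3)) = √(-2 - 9)*(1 + (1/(-3))² + 1/(-3*6)) = √(-11)*(1 + (-⅓)² - ⅓*⅙) = (I*√11)*(1 + ⅑ - 1/18) = (I*√11)*(19/18) = 19*I*√11/18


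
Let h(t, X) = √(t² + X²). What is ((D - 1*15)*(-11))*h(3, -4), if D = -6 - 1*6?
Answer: 1485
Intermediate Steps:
D = -12 (D = -6 - 6 = -12)
h(t, X) = √(X² + t²)
((D - 1*15)*(-11))*h(3, -4) = ((-12 - 1*15)*(-11))*√((-4)² + 3²) = ((-12 - 15)*(-11))*√(16 + 9) = (-27*(-11))*√25 = 297*5 = 1485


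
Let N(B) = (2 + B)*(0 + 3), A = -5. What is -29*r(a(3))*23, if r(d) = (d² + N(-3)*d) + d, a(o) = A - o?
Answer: -53360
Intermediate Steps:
N(B) = 6 + 3*B (N(B) = (2 + B)*3 = 6 + 3*B)
a(o) = -5 - o
r(d) = d² - 2*d (r(d) = (d² + (6 + 3*(-3))*d) + d = (d² + (6 - 9)*d) + d = (d² - 3*d) + d = d² - 2*d)
-29*r(a(3))*23 = -29*(-5 - 1*3)*(-2 + (-5 - 1*3))*23 = -29*(-5 - 3)*(-2 + (-5 - 3))*23 = -(-232)*(-2 - 8)*23 = -(-232)*(-10)*23 = -29*80*23 = -2320*23 = -53360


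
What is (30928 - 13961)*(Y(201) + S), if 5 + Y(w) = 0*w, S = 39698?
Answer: 673471131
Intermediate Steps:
Y(w) = -5 (Y(w) = -5 + 0*w = -5 + 0 = -5)
(30928 - 13961)*(Y(201) + S) = (30928 - 13961)*(-5 + 39698) = 16967*39693 = 673471131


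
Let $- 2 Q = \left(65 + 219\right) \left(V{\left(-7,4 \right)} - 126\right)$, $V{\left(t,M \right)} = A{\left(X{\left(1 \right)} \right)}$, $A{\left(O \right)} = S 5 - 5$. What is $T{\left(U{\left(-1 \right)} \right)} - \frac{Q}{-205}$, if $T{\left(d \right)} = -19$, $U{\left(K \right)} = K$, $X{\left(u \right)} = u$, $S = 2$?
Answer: $\frac{13287}{205} \approx 64.815$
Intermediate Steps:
$A{\left(O \right)} = 5$ ($A{\left(O \right)} = 2 \cdot 5 - 5 = 10 - 5 = 5$)
$V{\left(t,M \right)} = 5$
$Q = 17182$ ($Q = - \frac{\left(65 + 219\right) \left(5 - 126\right)}{2} = - \frac{284 \left(-121\right)}{2} = \left(- \frac{1}{2}\right) \left(-34364\right) = 17182$)
$T{\left(U{\left(-1 \right)} \right)} - \frac{Q}{-205} = -19 - \frac{17182}{-205} = -19 - 17182 \left(- \frac{1}{205}\right) = -19 - - \frac{17182}{205} = -19 + \frac{17182}{205} = \frac{13287}{205}$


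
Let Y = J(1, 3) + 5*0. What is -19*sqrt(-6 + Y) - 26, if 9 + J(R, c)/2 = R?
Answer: -26 - 19*I*sqrt(22) ≈ -26.0 - 89.118*I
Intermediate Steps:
J(R, c) = -18 + 2*R
Y = -16 (Y = (-18 + 2*1) + 5*0 = (-18 + 2) + 0 = -16 + 0 = -16)
-19*sqrt(-6 + Y) - 26 = -19*sqrt(-6 - 16) - 26 = -19*I*sqrt(22) - 26 = -26 - 19*I*sqrt(22)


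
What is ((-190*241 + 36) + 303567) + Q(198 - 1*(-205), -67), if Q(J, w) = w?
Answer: 257746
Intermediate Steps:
((-190*241 + 36) + 303567) + Q(198 - 1*(-205), -67) = ((-190*241 + 36) + 303567) - 67 = ((-45790 + 36) + 303567) - 67 = (-45754 + 303567) - 67 = 257813 - 67 = 257746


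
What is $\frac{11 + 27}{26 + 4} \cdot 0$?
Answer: $0$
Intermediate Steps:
$\frac{11 + 27}{26 + 4} \cdot 0 = \frac{38}{30} \cdot 0 = 38 \cdot \frac{1}{30} \cdot 0 = \frac{19}{15} \cdot 0 = 0$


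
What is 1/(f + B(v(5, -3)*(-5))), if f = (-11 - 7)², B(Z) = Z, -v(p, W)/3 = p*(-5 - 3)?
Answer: -1/276 ≈ -0.0036232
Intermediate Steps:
v(p, W) = 24*p (v(p, W) = -3*p*(-5 - 3) = -3*p*(-8) = -(-24)*p = 24*p)
f = 324 (f = (-18)² = 324)
1/(f + B(v(5, -3)*(-5))) = 1/(324 + (24*5)*(-5)) = 1/(324 + 120*(-5)) = 1/(324 - 600) = 1/(-276) = -1/276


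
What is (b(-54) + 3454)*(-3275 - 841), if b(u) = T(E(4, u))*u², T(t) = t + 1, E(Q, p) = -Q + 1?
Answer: 9787848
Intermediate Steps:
E(Q, p) = 1 - Q
T(t) = 1 + t
b(u) = -2*u² (b(u) = (1 + (1 - 1*4))*u² = (1 + (1 - 4))*u² = (1 - 3)*u² = -2*u²)
(b(-54) + 3454)*(-3275 - 841) = (-2*(-54)² + 3454)*(-3275 - 841) = (-2*2916 + 3454)*(-4116) = (-5832 + 3454)*(-4116) = -2378*(-4116) = 9787848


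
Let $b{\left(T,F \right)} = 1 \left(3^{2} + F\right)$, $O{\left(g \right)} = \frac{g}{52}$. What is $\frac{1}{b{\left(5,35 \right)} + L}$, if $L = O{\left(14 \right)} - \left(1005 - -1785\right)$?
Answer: $- \frac{26}{71389} \approx -0.0003642$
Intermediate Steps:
$O{\left(g \right)} = \frac{g}{52}$ ($O{\left(g \right)} = g \frac{1}{52} = \frac{g}{52}$)
$b{\left(T,F \right)} = 9 + F$ ($b{\left(T,F \right)} = 1 \left(9 + F\right) = 9 + F$)
$L = - \frac{72533}{26}$ ($L = \frac{1}{52} \cdot 14 - \left(1005 - -1785\right) = \frac{7}{26} - \left(1005 + 1785\right) = \frac{7}{26} - 2790 = - \frac{72533}{26} \approx -2789.7$)
$\frac{1}{b{\left(5,35 \right)} + L} = \frac{1}{\left(9 + 35\right) - \frac{72533}{26}} = \frac{1}{44 - \frac{72533}{26}} = \frac{1}{- \frac{71389}{26}} = - \frac{26}{71389}$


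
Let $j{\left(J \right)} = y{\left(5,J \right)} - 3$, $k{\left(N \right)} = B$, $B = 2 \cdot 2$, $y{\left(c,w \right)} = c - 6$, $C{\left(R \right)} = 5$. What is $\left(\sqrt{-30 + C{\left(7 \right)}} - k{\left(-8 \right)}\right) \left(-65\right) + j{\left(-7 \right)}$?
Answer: $256 - 325 i \approx 256.0 - 325.0 i$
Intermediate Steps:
$y{\left(c,w \right)} = -6 + c$ ($y{\left(c,w \right)} = c - 6 = -6 + c$)
$B = 4$
$k{\left(N \right)} = 4$
$j{\left(J \right)} = -4$ ($j{\left(J \right)} = \left(-6 + 5\right) - 3 = -1 - 3 = -4$)
$\left(\sqrt{-30 + C{\left(7 \right)}} - k{\left(-8 \right)}\right) \left(-65\right) + j{\left(-7 \right)} = \left(\sqrt{-30 + 5} - 4\right) \left(-65\right) - 4 = \left(\sqrt{-25} - 4\right) \left(-65\right) - 4 = \left(5 i - 4\right) \left(-65\right) - 4 = \left(-4 + 5 i\right) \left(-65\right) - 4 = \left(260 - 325 i\right) - 4 = 256 - 325 i$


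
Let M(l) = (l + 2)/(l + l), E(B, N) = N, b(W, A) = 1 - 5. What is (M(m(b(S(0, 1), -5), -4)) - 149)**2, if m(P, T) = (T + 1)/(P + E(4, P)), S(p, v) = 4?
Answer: 765625/36 ≈ 21267.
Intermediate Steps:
b(W, A) = -4
m(P, T) = (1 + T)/(2*P) (m(P, T) = (T + 1)/(P + P) = (1 + T)/((2*P)) = (1 + T)*(1/(2*P)) = (1 + T)/(2*P))
M(l) = (2 + l)/(2*l) (M(l) = (2 + l)/((2*l)) = (2 + l)*(1/(2*l)) = (2 + l)/(2*l))
(M(m(b(S(0, 1), -5), -4)) - 149)**2 = ((2 + (1/2)*(1 - 4)/(-4))/(2*(((1/2)*(1 - 4)/(-4)))) - 149)**2 = ((2 + (1/2)*(-1/4)*(-3))/(2*(((1/2)*(-1/4)*(-3)))) - 149)**2 = ((2 + 3/8)/(2*(3/8)) - 149)**2 = ((1/2)*(8/3)*(19/8) - 149)**2 = (19/6 - 149)**2 = (-875/6)**2 = 765625/36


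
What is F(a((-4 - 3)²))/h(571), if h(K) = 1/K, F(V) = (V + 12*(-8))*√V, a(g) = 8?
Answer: -100496*√2 ≈ -1.4212e+5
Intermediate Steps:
F(V) = √V*(-96 + V) (F(V) = (V - 96)*√V = (-96 + V)*√V = √V*(-96 + V))
F(a((-4 - 3)²))/h(571) = (√8*(-96 + 8))/(1/571) = ((2*√2)*(-88))/(1/571) = -176*√2*571 = -100496*√2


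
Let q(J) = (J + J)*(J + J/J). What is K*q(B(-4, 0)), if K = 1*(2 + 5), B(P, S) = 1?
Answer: 28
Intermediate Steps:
q(J) = 2*J*(1 + J) (q(J) = (2*J)*(J + 1) = (2*J)*(1 + J) = 2*J*(1 + J))
K = 7 (K = 1*7 = 7)
K*q(B(-4, 0)) = 7*(2*1*(1 + 1)) = 7*(2*1*2) = 7*4 = 28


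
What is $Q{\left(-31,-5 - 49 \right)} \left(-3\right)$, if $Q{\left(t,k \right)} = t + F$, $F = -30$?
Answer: $183$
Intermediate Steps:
$Q{\left(t,k \right)} = -30 + t$ ($Q{\left(t,k \right)} = t - 30 = -30 + t$)
$Q{\left(-31,-5 - 49 \right)} \left(-3\right) = \left(-30 - 31\right) \left(-3\right) = \left(-61\right) \left(-3\right) = 183$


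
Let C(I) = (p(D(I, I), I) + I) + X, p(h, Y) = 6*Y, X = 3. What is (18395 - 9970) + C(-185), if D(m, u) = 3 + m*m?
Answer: 7133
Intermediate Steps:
D(m, u) = 3 + m²
C(I) = 3 + 7*I (C(I) = (6*I + I) + 3 = 7*I + 3 = 3 + 7*I)
(18395 - 9970) + C(-185) = (18395 - 9970) + (3 + 7*(-185)) = 8425 + (3 - 1295) = 8425 - 1292 = 7133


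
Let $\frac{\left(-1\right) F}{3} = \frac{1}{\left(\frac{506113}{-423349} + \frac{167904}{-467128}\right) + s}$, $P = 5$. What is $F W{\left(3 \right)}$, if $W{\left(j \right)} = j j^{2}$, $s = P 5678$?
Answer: $- \frac{667433829393}{233918624676005} \approx -0.0028533$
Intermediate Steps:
$s = 28390$ ($s = 5 \cdot 5678 = 28390$)
$F = - \frac{24719771459}{233918624676005}$ ($F = - \frac{3}{\left(\frac{506113}{-423349} + \frac{167904}{-467128}\right) + 28390} = - \frac{3}{\left(506113 \left(- \frac{1}{423349}\right) + 167904 \left(- \frac{1}{467128}\right)\right) + 28390} = - \frac{3}{\left(- \frac{506113}{423349} - \frac{20988}{58391}\right) + 28390} = - \frac{3}{- \frac{38437692995}{24719771459} + 28390} = - \frac{3}{\frac{701755874028015}{24719771459}} = \left(-3\right) \frac{24719771459}{701755874028015} = - \frac{24719771459}{233918624676005} \approx -0.00010568$)
$W{\left(j \right)} = j^{3}$
$F W{\left(3 \right)} = - \frac{24719771459 \cdot 3^{3}}{233918624676005} = \left(- \frac{24719771459}{233918624676005}\right) 27 = - \frac{667433829393}{233918624676005}$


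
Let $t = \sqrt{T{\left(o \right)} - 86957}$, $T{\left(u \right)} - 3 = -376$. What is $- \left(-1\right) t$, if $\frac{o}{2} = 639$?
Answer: $i \sqrt{87330} \approx 295.52 i$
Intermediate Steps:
$o = 1278$ ($o = 2 \cdot 639 = 1278$)
$T{\left(u \right)} = -373$ ($T{\left(u \right)} = 3 - 376 = -373$)
$t = i \sqrt{87330}$ ($t = \sqrt{-373 - 86957} = \sqrt{-87330} = i \sqrt{87330} \approx 295.52 i$)
$- \left(-1\right) t = - \left(-1\right) i \sqrt{87330} = i \sqrt{87330}$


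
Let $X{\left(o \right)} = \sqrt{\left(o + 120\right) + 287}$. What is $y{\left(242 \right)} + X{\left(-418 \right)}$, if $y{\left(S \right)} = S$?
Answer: $242 + i \sqrt{11} \approx 242.0 + 3.3166 i$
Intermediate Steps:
$X{\left(o \right)} = \sqrt{407 + o}$ ($X{\left(o \right)} = \sqrt{\left(120 + o\right) + 287} = \sqrt{407 + o}$)
$y{\left(242 \right)} + X{\left(-418 \right)} = 242 + \sqrt{407 - 418} = 242 + \sqrt{-11} = 242 + i \sqrt{11}$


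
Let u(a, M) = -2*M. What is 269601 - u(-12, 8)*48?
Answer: 270369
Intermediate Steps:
269601 - u(-12, 8)*48 = 269601 - (-2*8)*48 = 269601 - (-16)*48 = 269601 - 1*(-768) = 269601 + 768 = 270369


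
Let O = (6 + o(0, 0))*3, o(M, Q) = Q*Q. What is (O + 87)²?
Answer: 11025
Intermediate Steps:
o(M, Q) = Q²
O = 18 (O = (6 + 0²)*3 = (6 + 0)*3 = 6*3 = 18)
(O + 87)² = (18 + 87)² = 105² = 11025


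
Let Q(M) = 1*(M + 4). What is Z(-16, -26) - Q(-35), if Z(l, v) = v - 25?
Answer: -20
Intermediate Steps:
Q(M) = 4 + M (Q(M) = 1*(4 + M) = 4 + M)
Z(l, v) = -25 + v
Z(-16, -26) - Q(-35) = (-25 - 26) - (4 - 35) = -51 - 1*(-31) = -51 + 31 = -20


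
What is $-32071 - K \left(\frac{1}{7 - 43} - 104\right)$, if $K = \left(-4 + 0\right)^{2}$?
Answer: $- \frac{273659}{9} \approx -30407.0$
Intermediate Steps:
$K = 16$ ($K = \left(-4\right)^{2} = 16$)
$-32071 - K \left(\frac{1}{7 - 43} - 104\right) = -32071 - 16 \left(\frac{1}{7 - 43} - 104\right) = -32071 - 16 \left(\frac{1}{-36} - 104\right) = -32071 - 16 \left(- \frac{1}{36} - 104\right) = -32071 - 16 \left(- \frac{3745}{36}\right) = -32071 - - \frac{14980}{9} = -32071 + \frac{14980}{9} = - \frac{273659}{9}$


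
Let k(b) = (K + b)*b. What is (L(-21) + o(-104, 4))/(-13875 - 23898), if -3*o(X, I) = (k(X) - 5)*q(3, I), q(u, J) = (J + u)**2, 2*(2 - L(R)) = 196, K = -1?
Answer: 535123/113319 ≈ 4.7223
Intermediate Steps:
k(b) = b*(-1 + b) (k(b) = (-1 + b)*b = b*(-1 + b))
L(R) = -96 (L(R) = 2 - 1/2*196 = 2 - 98 = -96)
o(X, I) = -(3 + I)**2*(-5 + X*(-1 + X))/3 (o(X, I) = -(X*(-1 + X) - 5)*(I + 3)**2/3 = -(-5 + X*(-1 + X))*(3 + I)**2/3 = -(3 + I)**2*(-5 + X*(-1 + X))/3)
(L(-21) + o(-104, 4))/(-13875 - 23898) = (-96 + (3 + 4)**2*(5 - 1*(-104)*(-1 - 104))/3)/(-13875 - 23898) = (-96 + (1/3)*7**2*(5 - 1*(-104)*(-105)))/(-37773) = (-96 + (1/3)*49*(5 - 10920))*(-1/37773) = (-96 + (1/3)*49*(-10915))*(-1/37773) = (-96 - 534835/3)*(-1/37773) = -535123/3*(-1/37773) = 535123/113319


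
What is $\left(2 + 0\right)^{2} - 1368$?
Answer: $-1364$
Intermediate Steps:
$\left(2 + 0\right)^{2} - 1368 = 2^{2} - 1368 = 4 - 1368 = -1364$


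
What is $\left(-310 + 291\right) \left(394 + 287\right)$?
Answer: $-12939$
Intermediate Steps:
$\left(-310 + 291\right) \left(394 + 287\right) = \left(-19\right) 681 = -12939$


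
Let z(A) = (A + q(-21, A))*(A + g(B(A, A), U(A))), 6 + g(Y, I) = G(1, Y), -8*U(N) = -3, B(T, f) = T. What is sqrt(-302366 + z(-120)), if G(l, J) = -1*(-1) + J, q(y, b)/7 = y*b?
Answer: I*sqrt(4594766) ≈ 2143.5*I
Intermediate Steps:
U(N) = 3/8 (U(N) = -1/8*(-3) = 3/8)
q(y, b) = 7*b*y (q(y, b) = 7*(y*b) = 7*(b*y) = 7*b*y)
G(l, J) = 1 + J
g(Y, I) = -5 + Y (g(Y, I) = -6 + (1 + Y) = -5 + Y)
z(A) = -146*A*(-5 + 2*A) (z(A) = (A + 7*A*(-21))*(A + (-5 + A)) = (A - 147*A)*(-5 + 2*A) = (-146*A)*(-5 + 2*A) = -146*A*(-5 + 2*A))
sqrt(-302366 + z(-120)) = sqrt(-302366 + 146*(-120)*(5 - 2*(-120))) = sqrt(-302366 + 146*(-120)*(5 + 240)) = sqrt(-302366 + 146*(-120)*245) = sqrt(-302366 - 4292400) = sqrt(-4594766) = I*sqrt(4594766)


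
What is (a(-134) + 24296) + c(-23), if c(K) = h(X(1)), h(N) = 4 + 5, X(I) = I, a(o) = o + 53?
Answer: 24224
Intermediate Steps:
a(o) = 53 + o
h(N) = 9
c(K) = 9
(a(-134) + 24296) + c(-23) = ((53 - 134) + 24296) + 9 = (-81 + 24296) + 9 = 24215 + 9 = 24224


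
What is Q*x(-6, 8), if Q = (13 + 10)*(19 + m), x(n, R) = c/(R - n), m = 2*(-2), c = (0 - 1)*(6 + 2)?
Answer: -1380/7 ≈ -197.14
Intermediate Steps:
c = -8 (c = -1*8 = -8)
m = -4
x(n, R) = -8/(R - n)
Q = 345 (Q = (13 + 10)*(19 - 4) = 23*15 = 345)
Q*x(-6, 8) = 345*(8/(-6 - 1*8)) = 345*(8/(-6 - 8)) = 345*(8/(-14)) = 345*(8*(-1/14)) = 345*(-4/7) = -1380/7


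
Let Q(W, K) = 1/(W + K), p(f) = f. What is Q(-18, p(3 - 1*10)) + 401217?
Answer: 10030424/25 ≈ 4.0122e+5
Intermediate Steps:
Q(W, K) = 1/(K + W)
Q(-18, p(3 - 1*10)) + 401217 = 1/((3 - 1*10) - 18) + 401217 = 1/((3 - 10) - 18) + 401217 = 1/(-7 - 18) + 401217 = 1/(-25) + 401217 = -1/25 + 401217 = 10030424/25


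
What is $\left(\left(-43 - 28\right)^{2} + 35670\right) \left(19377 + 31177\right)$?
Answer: $2058103894$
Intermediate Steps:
$\left(\left(-43 - 28\right)^{2} + 35670\right) \left(19377 + 31177\right) = \left(\left(-71\right)^{2} + 35670\right) 50554 = \left(5041 + 35670\right) 50554 = 40711 \cdot 50554 = 2058103894$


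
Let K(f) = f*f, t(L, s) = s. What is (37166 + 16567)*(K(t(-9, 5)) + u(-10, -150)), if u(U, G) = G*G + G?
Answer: 1202275875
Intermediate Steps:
u(U, G) = G + G**2 (u(U, G) = G**2 + G = G + G**2)
K(f) = f**2
(37166 + 16567)*(K(t(-9, 5)) + u(-10, -150)) = (37166 + 16567)*(5**2 - 150*(1 - 150)) = 53733*(25 - 150*(-149)) = 53733*(25 + 22350) = 53733*22375 = 1202275875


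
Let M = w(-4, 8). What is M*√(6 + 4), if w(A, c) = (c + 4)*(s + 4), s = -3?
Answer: 12*√10 ≈ 37.947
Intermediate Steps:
w(A, c) = 4 + c (w(A, c) = (c + 4)*(-3 + 4) = (4 + c)*1 = 4 + c)
M = 12 (M = 4 + 8 = 12)
M*√(6 + 4) = 12*√(6 + 4) = 12*√10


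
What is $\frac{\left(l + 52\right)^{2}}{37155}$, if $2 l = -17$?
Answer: $\frac{2523}{49540} \approx 0.050929$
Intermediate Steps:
$l = - \frac{17}{2}$ ($l = \frac{1}{2} \left(-17\right) = - \frac{17}{2} \approx -8.5$)
$\frac{\left(l + 52\right)^{2}}{37155} = \frac{\left(- \frac{17}{2} + 52\right)^{2}}{37155} = \left(\frac{87}{2}\right)^{2} \cdot \frac{1}{37155} = \frac{7569}{4} \cdot \frac{1}{37155} = \frac{2523}{49540}$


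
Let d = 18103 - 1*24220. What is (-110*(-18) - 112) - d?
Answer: 7985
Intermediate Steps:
d = -6117 (d = 18103 - 24220 = -6117)
(-110*(-18) - 112) - d = (-110*(-18) - 112) - 1*(-6117) = (1980 - 112) + 6117 = 1868 + 6117 = 7985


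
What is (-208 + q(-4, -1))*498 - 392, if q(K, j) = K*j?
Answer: -101984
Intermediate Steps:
(-208 + q(-4, -1))*498 - 392 = (-208 - 4*(-1))*498 - 392 = (-208 + 4)*498 - 392 = -204*498 - 392 = -101592 - 392 = -101984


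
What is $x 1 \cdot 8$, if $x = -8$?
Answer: $-64$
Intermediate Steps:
$x 1 \cdot 8 = \left(-8\right) 1 \cdot 8 = \left(-8\right) 8 = -64$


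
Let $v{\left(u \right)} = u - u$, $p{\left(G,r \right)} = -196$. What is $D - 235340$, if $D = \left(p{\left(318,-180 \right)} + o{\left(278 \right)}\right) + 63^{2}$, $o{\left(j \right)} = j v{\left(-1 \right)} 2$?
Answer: $-231567$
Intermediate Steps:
$v{\left(u \right)} = 0$
$o{\left(j \right)} = 0$ ($o{\left(j \right)} = j 0 \cdot 2 = 0 \cdot 2 = 0$)
$D = 3773$ ($D = \left(-196 + 0\right) + 63^{2} = -196 + 3969 = 3773$)
$D - 235340 = 3773 - 235340 = -231567$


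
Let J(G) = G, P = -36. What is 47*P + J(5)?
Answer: -1687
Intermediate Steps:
47*P + J(5) = 47*(-36) + 5 = -1692 + 5 = -1687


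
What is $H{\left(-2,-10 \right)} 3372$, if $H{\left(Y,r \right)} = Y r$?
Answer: $67440$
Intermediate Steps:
$H{\left(-2,-10 \right)} 3372 = \left(-2\right) \left(-10\right) 3372 = 20 \cdot 3372 = 67440$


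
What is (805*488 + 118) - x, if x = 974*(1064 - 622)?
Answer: -37550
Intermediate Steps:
x = 430508 (x = 974*442 = 430508)
(805*488 + 118) - x = (805*488 + 118) - 1*430508 = (392840 + 118) - 430508 = 392958 - 430508 = -37550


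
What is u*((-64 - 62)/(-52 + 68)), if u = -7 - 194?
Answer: 12663/8 ≈ 1582.9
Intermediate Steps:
u = -201
u*((-64 - 62)/(-52 + 68)) = -201*(-64 - 62)/(-52 + 68) = -(-25326)/16 = -201*(-63/8) = 12663/8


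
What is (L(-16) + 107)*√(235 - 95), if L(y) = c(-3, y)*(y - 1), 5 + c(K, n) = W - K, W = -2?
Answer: 350*√35 ≈ 2070.6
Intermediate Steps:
c(K, n) = -7 - K (c(K, n) = -5 + (-2 - K) = -7 - K)
L(y) = 4 - 4*y (L(y) = (-7 - 1*(-3))*(y - 1) = (-7 + 3)*(-1 + y) = -4*(-1 + y) = 4 - 4*y)
(L(-16) + 107)*√(235 - 95) = ((4 - 4*(-16)) + 107)*√(235 - 95) = ((4 + 64) + 107)*√140 = (68 + 107)*(2*√35) = 175*(2*√35) = 350*√35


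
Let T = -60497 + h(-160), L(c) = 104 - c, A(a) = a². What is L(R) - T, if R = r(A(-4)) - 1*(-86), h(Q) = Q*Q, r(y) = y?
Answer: 34899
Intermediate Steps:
h(Q) = Q²
R = 102 (R = (-4)² - 1*(-86) = 16 + 86 = 102)
T = -34897 (T = -60497 + (-160)² = -60497 + 25600 = -34897)
L(R) - T = (104 - 1*102) - 1*(-34897) = (104 - 102) + 34897 = 2 + 34897 = 34899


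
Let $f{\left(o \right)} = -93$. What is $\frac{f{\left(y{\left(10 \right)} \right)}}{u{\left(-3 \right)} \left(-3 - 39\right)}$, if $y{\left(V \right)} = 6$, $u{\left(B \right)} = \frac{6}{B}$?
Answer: $- \frac{31}{28} \approx -1.1071$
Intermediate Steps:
$\frac{f{\left(y{\left(10 \right)} \right)}}{u{\left(-3 \right)} \left(-3 - 39\right)} = - \frac{93}{\frac{6}{-3} \left(-3 - 39\right)} = - \frac{93}{6 \left(- \frac{1}{3}\right) \left(-42\right)} = - \frac{93}{\left(-2\right) \left(-42\right)} = - \frac{93}{84} = \left(-93\right) \frac{1}{84} = - \frac{31}{28}$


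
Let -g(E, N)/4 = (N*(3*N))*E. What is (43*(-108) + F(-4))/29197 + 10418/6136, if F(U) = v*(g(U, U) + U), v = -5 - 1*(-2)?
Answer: 130807525/89576396 ≈ 1.4603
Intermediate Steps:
v = -3 (v = -5 + 2 = -3)
g(E, N) = -12*E*N² (g(E, N) = -4*N*(3*N)*E = -4*3*N²*E = -12*E*N²)
F(U) = -3*U + 36*U³ (F(U) = -3*(-12*U*U² + U) = -3*(-12*U³ + U) = -3*(U - 12*U³) = -3*U + 36*U³)
(43*(-108) + F(-4))/29197 + 10418/6136 = (43*(-108) + (-3*(-4) + 36*(-4)³))/29197 + 10418/6136 = (-4644 + (12 + 36*(-64)))*(1/29197) + 10418*(1/6136) = (-4644 + (12 - 2304))*(1/29197) + 5209/3068 = (-4644 - 2292)*(1/29197) + 5209/3068 = -6936*1/29197 + 5209/3068 = -6936/29197 + 5209/3068 = 130807525/89576396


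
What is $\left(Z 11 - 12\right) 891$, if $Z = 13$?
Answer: $116721$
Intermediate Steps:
$\left(Z 11 - 12\right) 891 = \left(13 \cdot 11 - 12\right) 891 = \left(143 - 12\right) 891 = 131 \cdot 891 = 116721$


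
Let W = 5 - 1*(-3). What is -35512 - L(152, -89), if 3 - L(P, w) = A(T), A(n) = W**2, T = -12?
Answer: -35451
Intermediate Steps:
W = 8 (W = 5 + 3 = 8)
A(n) = 64 (A(n) = 8**2 = 64)
L(P, w) = -61 (L(P, w) = 3 - 1*64 = 3 - 64 = -61)
-35512 - L(152, -89) = -35512 - 1*(-61) = -35512 + 61 = -35451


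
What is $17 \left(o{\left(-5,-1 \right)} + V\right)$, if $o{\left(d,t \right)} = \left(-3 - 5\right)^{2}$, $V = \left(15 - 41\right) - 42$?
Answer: $-68$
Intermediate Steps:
$V = -68$ ($V = -26 - 42 = -68$)
$o{\left(d,t \right)} = 64$ ($o{\left(d,t \right)} = \left(-8\right)^{2} = 64$)
$17 \left(o{\left(-5,-1 \right)} + V\right) = 17 \left(64 - 68\right) = 17 \left(-4\right) = -68$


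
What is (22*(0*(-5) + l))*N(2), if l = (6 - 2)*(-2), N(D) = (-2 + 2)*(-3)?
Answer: 0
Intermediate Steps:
N(D) = 0 (N(D) = 0*(-3) = 0)
l = -8 (l = 4*(-2) = -8)
(22*(0*(-5) + l))*N(2) = (22*(0*(-5) - 8))*0 = (22*(0 - 8))*0 = (22*(-8))*0 = -176*0 = 0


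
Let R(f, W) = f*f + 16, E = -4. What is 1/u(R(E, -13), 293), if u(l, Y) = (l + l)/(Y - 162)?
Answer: 131/64 ≈ 2.0469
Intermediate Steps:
R(f, W) = 16 + f**2 (R(f, W) = f**2 + 16 = 16 + f**2)
u(l, Y) = 2*l/(-162 + Y) (u(l, Y) = (2*l)/(-162 + Y) = 2*l/(-162 + Y))
1/u(R(E, -13), 293) = 1/(2*(16 + (-4)**2)/(-162 + 293)) = 1/(2*(16 + 16)/131) = 1/(2*32*(1/131)) = 1/(64/131) = 131/64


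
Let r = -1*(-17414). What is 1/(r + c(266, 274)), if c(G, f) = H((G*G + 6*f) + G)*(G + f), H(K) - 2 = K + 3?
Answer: 1/39259754 ≈ 2.5471e-8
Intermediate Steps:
H(K) = 5 + K (H(K) = 2 + (K + 3) = 2 + (3 + K) = 5 + K)
r = 17414
c(G, f) = (G + f)*(5 + G + G² + 6*f) (c(G, f) = (5 + ((G*G + 6*f) + G))*(G + f) = (5 + ((G² + 6*f) + G))*(G + f) = (5 + (G + G² + 6*f))*(G + f) = (5 + G + G² + 6*f)*(G + f) = (G + f)*(5 + G + G² + 6*f))
1/(r + c(266, 274)) = 1/(17414 + (266 + 274)*(5 + 266 + 266² + 6*274)) = 1/(17414 + 540*(5 + 266 + 70756 + 1644)) = 1/(17414 + 540*72671) = 1/(17414 + 39242340) = 1/39259754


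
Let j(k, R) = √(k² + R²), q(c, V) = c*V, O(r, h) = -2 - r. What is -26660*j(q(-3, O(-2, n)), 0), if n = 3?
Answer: 0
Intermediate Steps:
q(c, V) = V*c
j(k, R) = √(R² + k²)
-26660*j(q(-3, O(-2, n)), 0) = -26660*√(0² + ((-2 - 1*(-2))*(-3))²) = -26660*√(0 + ((-2 + 2)*(-3))²) = -26660*√(0 + (0*(-3))²) = -26660*√(0 + 0²) = -26660*√(0 + 0) = -26660*√0 = -26660*0 = 0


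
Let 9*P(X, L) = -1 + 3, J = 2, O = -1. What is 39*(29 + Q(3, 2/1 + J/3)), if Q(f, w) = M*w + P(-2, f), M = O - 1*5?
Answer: 1547/3 ≈ 515.67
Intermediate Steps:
P(X, L) = 2/9 (P(X, L) = (-1 + 3)/9 = (1/9)*2 = 2/9)
M = -6 (M = -1 - 1*5 = -1 - 5 = -6)
Q(f, w) = 2/9 - 6*w (Q(f, w) = -6*w + 2/9 = 2/9 - 6*w)
39*(29 + Q(3, 2/1 + J/3)) = 39*(29 + (2/9 - 6*(2/1 + 2/3))) = 39*(29 + (2/9 - 6*(2*1 + 2*(1/3)))) = 39*(29 + (2/9 - 6*(2 + 2/3))) = 39*(29 + (2/9 - 6*8/3)) = 39*(29 + (2/9 - 16)) = 39*(29 - 142/9) = 39*(119/9) = 1547/3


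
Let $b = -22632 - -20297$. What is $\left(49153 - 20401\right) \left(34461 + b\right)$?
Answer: $923686752$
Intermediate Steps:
$b = -2335$ ($b = -22632 + 20297 = -2335$)
$\left(49153 - 20401\right) \left(34461 + b\right) = \left(49153 - 20401\right) \left(34461 - 2335\right) = 28752 \cdot 32126 = 923686752$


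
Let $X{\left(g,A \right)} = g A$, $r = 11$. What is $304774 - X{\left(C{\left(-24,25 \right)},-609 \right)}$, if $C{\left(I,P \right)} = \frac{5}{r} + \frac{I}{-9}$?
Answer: $\frac{3373423}{11} \approx 3.0668 \cdot 10^{5}$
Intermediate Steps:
$C{\left(I,P \right)} = \frac{5}{11} - \frac{I}{9}$ ($C{\left(I,P \right)} = \frac{5}{11} + \frac{I}{-9} = 5 \cdot \frac{1}{11} + I \left(- \frac{1}{9}\right) = \frac{5}{11} - \frac{I}{9}$)
$X{\left(g,A \right)} = A g$
$304774 - X{\left(C{\left(-24,25 \right)},-609 \right)} = 304774 - - 609 \left(\frac{5}{11} - - \frac{8}{3}\right) = 304774 - - 609 \left(\frac{5}{11} + \frac{8}{3}\right) = 304774 - \left(-609\right) \frac{103}{33} = 304774 - - \frac{20909}{11} = 304774 + \frac{20909}{11} = \frac{3373423}{11}$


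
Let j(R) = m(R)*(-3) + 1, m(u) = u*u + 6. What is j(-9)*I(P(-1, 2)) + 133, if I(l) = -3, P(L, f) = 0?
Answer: 913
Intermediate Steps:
m(u) = 6 + u**2 (m(u) = u**2 + 6 = 6 + u**2)
j(R) = -17 - 3*R**2 (j(R) = (6 + R**2)*(-3) + 1 = (-18 - 3*R**2) + 1 = -17 - 3*R**2)
j(-9)*I(P(-1, 2)) + 133 = (-17 - 3*(-9)**2)*(-3) + 133 = (-17 - 3*81)*(-3) + 133 = (-17 - 243)*(-3) + 133 = -260*(-3) + 133 = 780 + 133 = 913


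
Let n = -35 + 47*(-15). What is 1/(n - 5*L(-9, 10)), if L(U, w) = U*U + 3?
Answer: -1/1160 ≈ -0.00086207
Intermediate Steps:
L(U, w) = 3 + U**2 (L(U, w) = U**2 + 3 = 3 + U**2)
n = -740 (n = -35 - 705 = -740)
1/(n - 5*L(-9, 10)) = 1/(-740 - 5*(3 + (-9)**2)) = 1/(-740 - 5*(3 + 81)) = 1/(-740 - 5*84) = 1/(-740 - 420) = 1/(-1160) = -1/1160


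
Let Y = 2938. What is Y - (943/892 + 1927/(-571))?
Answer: 1497597847/509332 ≈ 2940.3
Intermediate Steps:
Y - (943/892 + 1927/(-571)) = 2938 - (943/892 + 1927/(-571)) = 2938 - (943*(1/892) + 1927*(-1/571)) = 2938 - (943/892 - 1927/571) = 2938 - 1*(-1180431/509332) = 2938 + 1180431/509332 = 1497597847/509332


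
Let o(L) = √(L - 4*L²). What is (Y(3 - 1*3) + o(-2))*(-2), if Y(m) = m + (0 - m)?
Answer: -6*I*√2 ≈ -8.4853*I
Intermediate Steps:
Y(m) = 0 (Y(m) = m - m = 0)
(Y(3 - 1*3) + o(-2))*(-2) = (0 + √(-2*(1 - 4*(-2))))*(-2) = (0 + √(-2*(1 + 8)))*(-2) = (0 + √(-2*9))*(-2) = (0 + √(-18))*(-2) = (0 + 3*I*√2)*(-2) = (3*I*√2)*(-2) = -6*I*√2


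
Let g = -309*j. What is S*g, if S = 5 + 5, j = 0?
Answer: 0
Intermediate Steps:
S = 10
g = 0 (g = -309*0 = 0)
S*g = 10*0 = 0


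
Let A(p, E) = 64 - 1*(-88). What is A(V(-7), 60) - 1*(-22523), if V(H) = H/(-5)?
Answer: 22675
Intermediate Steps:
V(H) = -H/5 (V(H) = H*(-1/5) = -H/5)
A(p, E) = 152 (A(p, E) = 64 + 88 = 152)
A(V(-7), 60) - 1*(-22523) = 152 - 1*(-22523) = 152 + 22523 = 22675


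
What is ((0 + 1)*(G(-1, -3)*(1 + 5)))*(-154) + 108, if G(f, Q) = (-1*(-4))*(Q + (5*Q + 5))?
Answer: 48156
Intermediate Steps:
G(f, Q) = 20 + 24*Q (G(f, Q) = 4*(Q + (5 + 5*Q)) = 4*(5 + 6*Q) = 20 + 24*Q)
((0 + 1)*(G(-1, -3)*(1 + 5)))*(-154) + 108 = ((0 + 1)*((20 + 24*(-3))*(1 + 5)))*(-154) + 108 = (1*((20 - 72)*6))*(-154) + 108 = (1*(-52*6))*(-154) + 108 = (1*(-312))*(-154) + 108 = -312*(-154) + 108 = 48048 + 108 = 48156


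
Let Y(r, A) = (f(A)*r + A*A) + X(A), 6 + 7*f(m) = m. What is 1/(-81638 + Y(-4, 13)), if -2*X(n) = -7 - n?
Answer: -1/81463 ≈ -1.2276e-5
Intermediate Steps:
X(n) = 7/2 + n/2 (X(n) = -(-7 - n)/2 = 7/2 + n/2)
f(m) = -6/7 + m/7
Y(r, A) = 7/2 + A**2 + A/2 + r*(-6/7 + A/7) (Y(r, A) = ((-6/7 + A/7)*r + A*A) + (7/2 + A/2) = (r*(-6/7 + A/7) + A**2) + (7/2 + A/2) = (A**2 + r*(-6/7 + A/7)) + (7/2 + A/2) = 7/2 + A**2 + A/2 + r*(-6/7 + A/7))
1/(-81638 + Y(-4, 13)) = 1/(-81638 + (7/2 + 13**2 + (1/2)*13 + (1/7)*(-4)*(-6 + 13))) = 1/(-81638 + (7/2 + 169 + 13/2 + (1/7)*(-4)*7)) = 1/(-81638 + (7/2 + 169 + 13/2 - 4)) = 1/(-81638 + 175) = 1/(-81463) = -1/81463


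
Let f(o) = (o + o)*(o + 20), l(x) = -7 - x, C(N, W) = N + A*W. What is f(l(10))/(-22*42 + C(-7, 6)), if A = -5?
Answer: 102/961 ≈ 0.10614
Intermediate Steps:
C(N, W) = N - 5*W
f(o) = 2*o*(20 + o) (f(o) = (2*o)*(20 + o) = 2*o*(20 + o))
f(l(10))/(-22*42 + C(-7, 6)) = (2*(-7 - 1*10)*(20 + (-7 - 1*10)))/(-22*42 + (-7 - 5*6)) = (2*(-7 - 10)*(20 + (-7 - 10)))/(-924 + (-7 - 30)) = (2*(-17)*(20 - 17))/(-924 - 37) = (2*(-17)*3)/(-961) = -102*(-1/961) = 102/961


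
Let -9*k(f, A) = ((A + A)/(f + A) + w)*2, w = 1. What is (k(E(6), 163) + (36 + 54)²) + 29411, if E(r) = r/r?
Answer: 13841314/369 ≈ 37510.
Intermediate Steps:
E(r) = 1
k(f, A) = -2/9 - 4*A/(9*(A + f)) (k(f, A) = -((A + A)/(f + A) + 1)*2/9 = -((2*A)/(A + f) + 1)*2/9 = -(2*A/(A + f) + 1)*2/9 = -(1 + 2*A/(A + f))*2/9 = -(2 + 4*A/(A + f))/9 = -2/9 - 4*A/(9*(A + f)))
(k(E(6), 163) + (36 + 54)²) + 29411 = (2*(-1*1 - 3*163)/(9*(163 + 1)) + (36 + 54)²) + 29411 = ((2/9)*(-1 - 489)/164 + 90²) + 29411 = ((2/9)*(1/164)*(-490) + 8100) + 29411 = (-245/369 + 8100) + 29411 = 2988655/369 + 29411 = 13841314/369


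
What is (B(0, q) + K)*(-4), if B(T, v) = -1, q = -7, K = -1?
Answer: 8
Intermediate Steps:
(B(0, q) + K)*(-4) = (-1 - 1)*(-4) = -2*(-4) = 8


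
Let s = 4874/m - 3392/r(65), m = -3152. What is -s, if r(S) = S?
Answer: 5504197/102440 ≈ 53.731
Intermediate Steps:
s = -5504197/102440 (s = 4874/(-3152) - 3392/65 = 4874*(-1/3152) - 3392*1/65 = -2437/1576 - 3392/65 = -5504197/102440 ≈ -53.731)
-s = -1*(-5504197/102440) = 5504197/102440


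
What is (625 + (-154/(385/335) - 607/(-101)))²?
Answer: 2519839204/10201 ≈ 2.4702e+5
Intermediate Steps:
(625 + (-154/(385/335) - 607/(-101)))² = (625 + (-154/(385*(1/335)) - 607*(-1/101)))² = (625 + (-154/77/67 + 607/101))² = (625 + (-154*67/77 + 607/101))² = (625 + (-134 + 607/101))² = (625 - 12927/101)² = (50198/101)² = 2519839204/10201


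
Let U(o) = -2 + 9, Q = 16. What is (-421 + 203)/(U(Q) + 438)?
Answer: -218/445 ≈ -0.48989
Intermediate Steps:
U(o) = 7
(-421 + 203)/(U(Q) + 438) = (-421 + 203)/(7 + 438) = -218/445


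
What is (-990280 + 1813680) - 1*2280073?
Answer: -1456673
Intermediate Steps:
(-990280 + 1813680) - 1*2280073 = 823400 - 2280073 = -1456673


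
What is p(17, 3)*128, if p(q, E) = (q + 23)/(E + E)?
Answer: 2560/3 ≈ 853.33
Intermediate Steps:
p(q, E) = (23 + q)/(2*E) (p(q, E) = (23 + q)/((2*E)) = (23 + q)*(1/(2*E)) = (23 + q)/(2*E))
p(17, 3)*128 = ((1/2)*(23 + 17)/3)*128 = ((1/2)*(1/3)*40)*128 = (20/3)*128 = 2560/3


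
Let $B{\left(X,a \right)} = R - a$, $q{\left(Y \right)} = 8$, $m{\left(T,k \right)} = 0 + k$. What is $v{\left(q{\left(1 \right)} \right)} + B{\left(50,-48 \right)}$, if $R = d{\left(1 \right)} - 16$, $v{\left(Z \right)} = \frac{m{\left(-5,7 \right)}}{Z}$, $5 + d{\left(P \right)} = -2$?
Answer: $\frac{207}{8} \approx 25.875$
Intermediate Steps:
$d{\left(P \right)} = -7$ ($d{\left(P \right)} = -5 - 2 = -7$)
$m{\left(T,k \right)} = k$
$v{\left(Z \right)} = \frac{7}{Z}$
$R = -23$ ($R = -7 - 16 = -23$)
$B{\left(X,a \right)} = -23 - a$
$v{\left(q{\left(1 \right)} \right)} + B{\left(50,-48 \right)} = \frac{7}{8} - -25 = 7 \cdot \frac{1}{8} + \left(-23 + 48\right) = \frac{7}{8} + 25 = \frac{207}{8}$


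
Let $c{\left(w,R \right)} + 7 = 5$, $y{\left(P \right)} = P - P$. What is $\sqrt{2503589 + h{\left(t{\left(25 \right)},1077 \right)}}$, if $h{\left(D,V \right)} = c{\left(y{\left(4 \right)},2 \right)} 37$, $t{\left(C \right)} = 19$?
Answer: $\sqrt{2503515} \approx 1582.3$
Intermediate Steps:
$y{\left(P \right)} = 0$
$c{\left(w,R \right)} = -2$ ($c{\left(w,R \right)} = -7 + 5 = -2$)
$h{\left(D,V \right)} = -74$ ($h{\left(D,V \right)} = \left(-2\right) 37 = -74$)
$\sqrt{2503589 + h{\left(t{\left(25 \right)},1077 \right)}} = \sqrt{2503589 - 74} = \sqrt{2503515}$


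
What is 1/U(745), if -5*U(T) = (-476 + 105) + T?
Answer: -5/374 ≈ -0.013369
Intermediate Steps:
U(T) = 371/5 - T/5 (U(T) = -((-476 + 105) + T)/5 = -(-371 + T)/5 = 371/5 - T/5)
1/U(745) = 1/(371/5 - 1/5*745) = 1/(371/5 - 149) = 1/(-374/5) = -5/374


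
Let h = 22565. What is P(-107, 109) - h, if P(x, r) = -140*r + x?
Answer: -37932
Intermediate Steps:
P(x, r) = x - 140*r
P(-107, 109) - h = (-107 - 140*109) - 1*22565 = (-107 - 15260) - 22565 = -15367 - 22565 = -37932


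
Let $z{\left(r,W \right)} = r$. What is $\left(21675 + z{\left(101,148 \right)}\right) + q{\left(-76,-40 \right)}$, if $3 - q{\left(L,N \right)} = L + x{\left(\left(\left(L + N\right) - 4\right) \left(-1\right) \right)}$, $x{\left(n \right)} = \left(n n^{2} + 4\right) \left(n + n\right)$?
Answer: $-414699105$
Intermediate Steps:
$x{\left(n \right)} = 2 n \left(4 + n^{3}\right)$ ($x{\left(n \right)} = \left(n^{3} + 4\right) 2 n = \left(4 + n^{3}\right) 2 n = 2 n \left(4 + n^{3}\right)$)
$q{\left(L,N \right)} = 3 - L - 2 \left(4 + \left(4 - L - N\right)^{3}\right) \left(4 - L - N\right)$ ($q{\left(L,N \right)} = 3 - \left(L + 2 \left(\left(L + N\right) - 4\right) \left(-1\right) \left(4 + \left(\left(\left(L + N\right) - 4\right) \left(-1\right)\right)^{3}\right)\right) = 3 - \left(L + 2 \left(-4 + L + N\right) \left(-1\right) \left(4 + \left(\left(-4 + L + N\right) \left(-1\right)\right)^{3}\right)\right) = 3 - \left(L + 2 \left(4 - L - N\right) \left(4 + \left(4 - L - N\right)^{3}\right)\right) = 3 - \left(L + 2 \left(4 + \left(4 - L - N\right)^{3}\right) \left(4 - L - N\right)\right) = 3 - L - 2 \left(4 + \left(4 - L - N\right)^{3}\right) \left(4 - L - N\right)$)
$\left(21675 + z{\left(101,148 \right)}\right) + q{\left(-76,-40 \right)} = \left(21675 + 101\right) - \left(-79 + 2 \left(-4 + \left(-4 - 76 - 40\right)^{3}\right) \left(-4 - 76 - 40\right)\right) = 21776 + \left(3 + 76 - 2 \left(-4 + \left(-120\right)^{3}\right) \left(-120\right)\right) = 21776 + \left(3 + 76 - 2 \left(-4 - 1728000\right) \left(-120\right)\right) = 21776 + \left(3 + 76 - \left(-3456008\right) \left(-120\right)\right) = 21776 + \left(3 + 76 - 414720960\right) = 21776 - 414720881 = -414699105$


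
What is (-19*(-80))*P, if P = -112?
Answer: -170240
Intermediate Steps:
(-19*(-80))*P = -19*(-80)*(-112) = 1520*(-112) = -170240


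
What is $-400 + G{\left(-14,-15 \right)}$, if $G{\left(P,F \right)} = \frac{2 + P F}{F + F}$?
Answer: $- \frac{6106}{15} \approx -407.07$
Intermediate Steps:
$G{\left(P,F \right)} = \frac{2 + F P}{2 F}$
$-400 + G{\left(-14,-15 \right)} = -400 + \left(\frac{1}{-15} + \frac{1}{2} \left(-14\right)\right) = -400 - \frac{106}{15} = - \frac{6106}{15}$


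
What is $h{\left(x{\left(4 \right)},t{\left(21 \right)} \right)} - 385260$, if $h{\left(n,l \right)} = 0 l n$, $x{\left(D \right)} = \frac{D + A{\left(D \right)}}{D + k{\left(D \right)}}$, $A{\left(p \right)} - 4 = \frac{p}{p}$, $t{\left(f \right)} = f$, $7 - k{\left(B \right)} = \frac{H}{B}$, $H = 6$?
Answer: $-385260$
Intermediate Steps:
$k{\left(B \right)} = 7 - \frac{6}{B}$
$A{\left(p \right)} = 5$ ($A{\left(p \right)} = 4 + \frac{p}{p} = 4 + 1 = 5$)
$x{\left(D \right)} = \frac{5 + D}{7 + D - \frac{6}{D}}$ ($x{\left(D \right)} = \frac{D + 5}{D + \left(7 - \frac{6}{D}\right)} = \frac{5 + D}{7 + D - \frac{6}{D}}$)
$h{\left(n,l \right)} = 0$ ($h{\left(n,l \right)} = 0 n = 0$)
$h{\left(x{\left(4 \right)},t{\left(21 \right)} \right)} - 385260 = 0 - 385260 = -385260$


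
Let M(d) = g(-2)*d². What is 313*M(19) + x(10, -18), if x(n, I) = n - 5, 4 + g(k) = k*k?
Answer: 5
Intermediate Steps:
g(k) = -4 + k² (g(k) = -4 + k*k = -4 + k²)
x(n, I) = -5 + n
M(d) = 0 (M(d) = (-4 + (-2)²)*d² = (-4 + 4)*d² = 0*d² = 0)
313*M(19) + x(10, -18) = 313*0 + (-5 + 10) = 0 + 5 = 5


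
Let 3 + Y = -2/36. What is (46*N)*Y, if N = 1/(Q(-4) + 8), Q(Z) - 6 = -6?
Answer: -1265/72 ≈ -17.569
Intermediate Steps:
Q(Z) = 0 (Q(Z) = 6 - 6 = 0)
Y = -55/18 (Y = -3 - 2/36 = -3 - 2*1/36 = -3 - 1/18 = -55/18 ≈ -3.0556)
N = 1/8 (N = 1/(0 + 8) = 1/8 ≈ 0.12500)
(46*N)*Y = (46*(1/8))*(-55/18) = (23/4)*(-55/18) = -1265/72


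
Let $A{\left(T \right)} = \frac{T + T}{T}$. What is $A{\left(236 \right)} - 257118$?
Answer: $-257116$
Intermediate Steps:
$A{\left(T \right)} = 2$ ($A{\left(T \right)} = \frac{2 T}{T} = 2$)
$A{\left(236 \right)} - 257118 = 2 - 257118 = -257116$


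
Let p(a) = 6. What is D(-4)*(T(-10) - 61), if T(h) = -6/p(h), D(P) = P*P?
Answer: -992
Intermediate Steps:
D(P) = P**2
T(h) = -1 (T(h) = -6/6 = -6*1/6 = -1)
D(-4)*(T(-10) - 61) = (-4)**2*(-1 - 61) = 16*(-62) = -992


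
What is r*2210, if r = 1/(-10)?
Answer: -221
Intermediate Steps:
r = -⅒ ≈ -0.10000
r*2210 = -⅒*2210 = -221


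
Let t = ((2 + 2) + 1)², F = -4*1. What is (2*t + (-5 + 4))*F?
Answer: -196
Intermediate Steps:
F = -4
t = 25 (t = (4 + 1)² = 5² = 25)
(2*t + (-5 + 4))*F = (2*25 + (-5 + 4))*(-4) = (50 - 1)*(-4) = 49*(-4) = -196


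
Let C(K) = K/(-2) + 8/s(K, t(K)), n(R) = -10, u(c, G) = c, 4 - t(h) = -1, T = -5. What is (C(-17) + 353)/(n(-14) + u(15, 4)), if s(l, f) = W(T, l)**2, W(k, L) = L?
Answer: 208963/2890 ≈ 72.306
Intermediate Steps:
t(h) = 5 (t(h) = 4 - 1*(-1) = 4 + 1 = 5)
s(l, f) = l**2
C(K) = 8/K**2 - K/2 (C(K) = K/(-2) + 8/(K**2) = K*(-1/2) + 8/K**2 = -K/2 + 8/K**2 = 8/K**2 - K/2)
(C(-17) + 353)/(n(-14) + u(15, 4)) = ((8/(-17)**2 - 1/2*(-17)) + 353)/(-10 + 15) = ((8*(1/289) + 17/2) + 353)/5 = ((8/289 + 17/2) + 353)*(1/5) = (4929/578 + 353)*(1/5) = (208963/578)*(1/5) = 208963/2890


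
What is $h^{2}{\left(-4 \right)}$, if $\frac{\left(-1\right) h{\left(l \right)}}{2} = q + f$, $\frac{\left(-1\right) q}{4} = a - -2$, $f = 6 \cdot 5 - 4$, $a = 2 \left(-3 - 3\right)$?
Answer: $17424$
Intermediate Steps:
$a = -12$ ($a = 2 \left(-6\right) = -12$)
$f = 26$ ($f = 30 - 4 = 26$)
$q = 40$ ($q = - 4 \left(-12 - -2\right) = - 4 \left(-12 + 2\right) = \left(-4\right) \left(-10\right) = 40$)
$h{\left(l \right)} = -132$ ($h{\left(l \right)} = - 2 \left(40 + 26\right) = \left(-2\right) 66 = -132$)
$h^{2}{\left(-4 \right)} = \left(-132\right)^{2} = 17424$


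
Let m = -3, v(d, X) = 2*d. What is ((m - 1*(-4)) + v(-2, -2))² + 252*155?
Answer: 39069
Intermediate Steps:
((m - 1*(-4)) + v(-2, -2))² + 252*155 = ((-3 - 1*(-4)) + 2*(-2))² + 252*155 = ((-3 + 4) - 4)² + 39060 = (1 - 4)² + 39060 = (-3)² + 39060 = 9 + 39060 = 39069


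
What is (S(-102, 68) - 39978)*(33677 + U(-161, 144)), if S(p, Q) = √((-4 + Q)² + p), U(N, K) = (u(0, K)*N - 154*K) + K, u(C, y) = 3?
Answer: -446234436 + 11162*√3994 ≈ -4.4553e+8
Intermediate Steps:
U(N, K) = -153*K + 3*N (U(N, K) = (3*N - 154*K) + K = (-154*K + 3*N) + K = -153*K + 3*N)
S(p, Q) = √(p + (-4 + Q)²)
(S(-102, 68) - 39978)*(33677 + U(-161, 144)) = (√(-102 + (-4 + 68)²) - 39978)*(33677 + (-153*144 + 3*(-161))) = (√(-102 + 64²) - 39978)*(33677 + (-22032 - 483)) = (√(-102 + 4096) - 39978)*(33677 - 22515) = (√3994 - 39978)*11162 = (-39978 + √3994)*11162 = -446234436 + 11162*√3994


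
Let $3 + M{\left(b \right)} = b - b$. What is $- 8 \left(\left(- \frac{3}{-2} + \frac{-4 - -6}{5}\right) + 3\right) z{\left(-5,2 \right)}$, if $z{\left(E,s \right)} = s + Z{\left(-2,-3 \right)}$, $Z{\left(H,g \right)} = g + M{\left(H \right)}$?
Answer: $\frac{784}{5} \approx 156.8$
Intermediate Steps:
$M{\left(b \right)} = -3$ ($M{\left(b \right)} = -3 + \left(b - b\right) = -3 + 0 = -3$)
$Z{\left(H,g \right)} = -3 + g$ ($Z{\left(H,g \right)} = g - 3 = -3 + g$)
$z{\left(E,s \right)} = -6 + s$ ($z{\left(E,s \right)} = s - 6 = -6 + s$)
$- 8 \left(\left(- \frac{3}{-2} + \frac{-4 - -6}{5}\right) + 3\right) z{\left(-5,2 \right)} = - 8 \left(\left(- \frac{3}{-2} + \frac{-4 - -6}{5}\right) + 3\right) \left(-6 + 2\right) = - 8 \left(\left(\left(-3\right) \left(- \frac{1}{2}\right) + \left(-4 + 6\right) \frac{1}{5}\right) + 3\right) \left(-4\right) = - 8 \left(\left(\frac{3}{2} + 2 \cdot \frac{1}{5}\right) + 3\right) \left(-4\right) = - 8 \left(\left(\frac{3}{2} + \frac{2}{5}\right) + 3\right) \left(-4\right) = - 8 \left(\frac{19}{10} + 3\right) \left(-4\right) = - 8 \cdot \frac{49}{10} \left(-4\right) = \left(-8\right) \left(- \frac{98}{5}\right) = \frac{784}{5}$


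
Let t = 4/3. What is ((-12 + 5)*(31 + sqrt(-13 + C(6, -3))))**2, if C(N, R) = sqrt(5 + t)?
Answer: 49*(93 + I*sqrt(3)*sqrt(39 - sqrt(57)))**2/9 ≈ 46575.0 + 9836.5*I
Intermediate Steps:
t = 4/3 (t = 4*(1/3) = 4/3 ≈ 1.3333)
C(N, R) = sqrt(57)/3 (C(N, R) = sqrt(5 + 4/3) = sqrt(19/3) = sqrt(57)/3)
((-12 + 5)*(31 + sqrt(-13 + C(6, -3))))**2 = ((-12 + 5)*(31 + sqrt(-13 + sqrt(57)/3)))**2 = (-7*(31 + sqrt(-13 + sqrt(57)/3)))**2 = (-217 - 7*sqrt(-13 + sqrt(57)/3))**2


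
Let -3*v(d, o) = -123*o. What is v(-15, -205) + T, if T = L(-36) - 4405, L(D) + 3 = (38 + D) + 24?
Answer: -12787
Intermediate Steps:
L(D) = 59 + D (L(D) = -3 + ((38 + D) + 24) = -3 + (62 + D) = 59 + D)
v(d, o) = 41*o (v(d, o) = -(-41)*o = 41*o)
T = -4382 (T = (59 - 36) - 4405 = 23 - 4405 = -4382)
v(-15, -205) + T = 41*(-205) - 4382 = -8405 - 4382 = -12787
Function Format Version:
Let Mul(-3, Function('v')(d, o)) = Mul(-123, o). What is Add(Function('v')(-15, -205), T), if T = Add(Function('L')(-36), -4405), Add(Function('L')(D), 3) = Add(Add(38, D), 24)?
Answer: -12787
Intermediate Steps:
Function('L')(D) = Add(59, D) (Function('L')(D) = Add(-3, Add(Add(38, D), 24)) = Add(-3, Add(62, D)) = Add(59, D))
Function('v')(d, o) = Mul(41, o) (Function('v')(d, o) = Mul(Rational(-1, 3), Mul(-123, o)) = Mul(41, o))
T = -4382 (T = Add(Add(59, -36), -4405) = Add(23, -4405) = -4382)
Add(Function('v')(-15, -205), T) = Add(Mul(41, -205), -4382) = Add(-8405, -4382) = -12787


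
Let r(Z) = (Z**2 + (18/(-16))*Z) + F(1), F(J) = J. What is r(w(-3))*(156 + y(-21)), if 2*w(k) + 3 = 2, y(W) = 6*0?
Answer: 1131/4 ≈ 282.75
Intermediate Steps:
y(W) = 0
w(k) = -1/2 (w(k) = -3/2 + (1/2)*2 = -3/2 + 1 = -1/2)
r(Z) = 1 + Z**2 - 9*Z/8 (r(Z) = (Z**2 + (18/(-16))*Z) + 1 = (Z**2 + (18*(-1/16))*Z) + 1 = (Z**2 - 9*Z/8) + 1 = 1 + Z**2 - 9*Z/8)
r(w(-3))*(156 + y(-21)) = (1 + (-1/2)**2 - 9/8*(-1/2))*(156 + 0) = (1 + 1/4 + 9/16)*156 = (29/16)*156 = 1131/4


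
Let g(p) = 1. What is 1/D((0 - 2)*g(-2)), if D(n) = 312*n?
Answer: -1/624 ≈ -0.0016026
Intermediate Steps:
1/D((0 - 2)*g(-2)) = 1/(312*((0 - 2)*1)) = 1/(312*(-2*1)) = 1/(312*(-2)) = 1/(-624) = -1/624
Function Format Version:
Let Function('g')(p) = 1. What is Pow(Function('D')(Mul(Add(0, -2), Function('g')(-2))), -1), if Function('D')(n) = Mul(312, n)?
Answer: Rational(-1, 624) ≈ -0.0016026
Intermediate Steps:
Pow(Function('D')(Mul(Add(0, -2), Function('g')(-2))), -1) = Pow(Mul(312, Mul(Add(0, -2), 1)), -1) = Pow(Mul(312, Mul(-2, 1)), -1) = Pow(Mul(312, -2), -1) = Pow(-624, -1) = Rational(-1, 624)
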